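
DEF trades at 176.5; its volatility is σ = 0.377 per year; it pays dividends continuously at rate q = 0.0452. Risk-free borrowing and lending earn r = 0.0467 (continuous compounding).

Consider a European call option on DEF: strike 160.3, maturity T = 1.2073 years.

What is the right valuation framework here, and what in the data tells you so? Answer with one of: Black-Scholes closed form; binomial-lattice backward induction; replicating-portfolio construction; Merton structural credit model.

framework: Black-Scholes closed form

Key observation: a European-exercise option on DEF struck at 160.3 — a GBM underlying with constant parameters — admits an analytic price: the data contain no early exercise, no discrete tree, no debt structure.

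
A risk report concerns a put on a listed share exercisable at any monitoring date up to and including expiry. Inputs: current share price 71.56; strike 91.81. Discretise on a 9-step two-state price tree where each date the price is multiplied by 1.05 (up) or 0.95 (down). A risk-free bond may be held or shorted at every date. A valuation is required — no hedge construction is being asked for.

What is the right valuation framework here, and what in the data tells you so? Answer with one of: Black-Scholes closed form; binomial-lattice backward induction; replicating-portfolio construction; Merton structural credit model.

framework: binomial-lattice backward induction

Key observation: early exercise of the strike-91.81 put must be checked at each of the 9 dates (spot 71.56), which forces a node-by-node comparison of intrinsic and continuation value backward from expiry.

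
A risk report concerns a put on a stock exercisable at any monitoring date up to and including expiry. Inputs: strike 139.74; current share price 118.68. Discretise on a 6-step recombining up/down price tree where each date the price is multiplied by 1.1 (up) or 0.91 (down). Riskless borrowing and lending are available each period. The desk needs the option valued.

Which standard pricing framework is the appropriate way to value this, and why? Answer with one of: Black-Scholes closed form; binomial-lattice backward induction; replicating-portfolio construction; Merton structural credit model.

framework: binomial-lattice backward induction

Key observation: the put (strike 139.74 on spot 118.68) is American-style on a 6-step discrete price model, so the early-exercise decision at every node requires stepwise backward valuation — a closed form cannot price the exercise right.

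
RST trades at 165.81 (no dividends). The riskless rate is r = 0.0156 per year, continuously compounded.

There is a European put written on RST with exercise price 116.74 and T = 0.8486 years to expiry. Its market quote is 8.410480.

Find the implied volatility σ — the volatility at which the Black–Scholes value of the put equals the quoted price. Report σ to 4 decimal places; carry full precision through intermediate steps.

sigma = 0.5205

At σ = 0.5205 the Black–Scholes value reproduces the quote:
σ√T = 0.5205·√0.8486 = 0.479482
d₁ = (ln(S/K) + (r+σ²/2)T) / (σ√T) = (ln(165.81/116.74) + (0.0156+0.5205²/2)·0.8486) / 0.479482 = (0.350893 + 0.128190) / 0.479482 = 0.999168
d₂ = d₁ − σ√T = 0.999168 − 0.479482 = 0.519686
e^{−rT} = 0.986849
N(−d₁) = 0.158857,  N(−d₂) = 0.301641
V = K·e^{−rT}·N(−d₂) − S·N(−d₁) = 34.750508 − 26.340028 = 8.410480 (equal to the quote); since ∂V/∂σ > 0 for all σ, the implied volatility is unique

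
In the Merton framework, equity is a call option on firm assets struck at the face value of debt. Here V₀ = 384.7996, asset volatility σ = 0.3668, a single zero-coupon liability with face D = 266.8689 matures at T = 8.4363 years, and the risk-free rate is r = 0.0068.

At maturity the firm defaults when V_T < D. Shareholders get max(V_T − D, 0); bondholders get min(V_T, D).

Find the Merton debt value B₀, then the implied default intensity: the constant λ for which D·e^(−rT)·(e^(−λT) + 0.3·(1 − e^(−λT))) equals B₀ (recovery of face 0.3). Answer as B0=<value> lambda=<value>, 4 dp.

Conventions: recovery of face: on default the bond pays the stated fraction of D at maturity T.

Equity is a call on the firm's assets struck at D = 266.8689:
d₁ = [ln(V₀/D) + (r + σ²/2)T] / (σ√T)
   = [ln(384.7996/266.8689) + (0.0068 + 0.5·0.3668²)·8.4363] / (0.3668·√8.4363)
   = [0.365965 + 0.624886] / 1.065382 = 0.930043
d₂ = d₁ − σ√T = 0.930043 − 1.065382 = -0.135339
N(d₁) = 0.823826,  N(d₂) = 0.446172,  e^(−rT) = 0.944248
E₀ = V₀·N(d₁) − D·e^(−rT)·N(d₂)
   = 384.7996·0.823826 − 266.8689·0.944248·0.446172 = 204.576745
B₀ = V₀ − E₀ = 384.7996 − 204.576745 = 180.222855
e^(−λT) = (B₀·e^(rT)/D − 0.3)/(1 − 0.3) = (180.2229·1.059044/266.8689 − 0.3)/0.7 = 0.59313957
λ = −ln(0.59313957)/8.4363 = 0.061914

B0=180.2229 lambda=0.0619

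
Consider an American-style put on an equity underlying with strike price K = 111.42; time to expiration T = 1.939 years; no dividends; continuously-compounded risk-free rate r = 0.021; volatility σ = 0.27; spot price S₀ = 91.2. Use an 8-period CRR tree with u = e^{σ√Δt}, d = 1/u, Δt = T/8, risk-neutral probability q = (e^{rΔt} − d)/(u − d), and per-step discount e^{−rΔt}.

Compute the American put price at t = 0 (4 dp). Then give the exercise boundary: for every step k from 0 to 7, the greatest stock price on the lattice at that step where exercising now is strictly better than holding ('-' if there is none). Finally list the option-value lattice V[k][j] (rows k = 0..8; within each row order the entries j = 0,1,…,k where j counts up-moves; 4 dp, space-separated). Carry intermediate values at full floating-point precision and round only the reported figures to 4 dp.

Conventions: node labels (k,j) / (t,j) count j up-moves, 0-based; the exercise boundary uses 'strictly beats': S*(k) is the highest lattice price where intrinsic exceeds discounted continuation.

Δt=0.24238, u=1.14216, d=0.87553, q=0.48596, disc=e^(-rΔt)=0.99492
k=8 terminal: V=max(K-S,0) → 79.9306 70.3408 57.8305 41.5103 20.2200 0.0000 0.0000 0.0000 0.0000
k=7: j=0 S=35.9661 intr=75.4539 cont=74.8882 V=75.4539[EX]; j=1 S=46.9193 intr=64.5007 cont=63.9351 V=64.5007[EX]; j=2 S=61.2081 intr=50.2119 cont=49.6463 V=50.2119[EX]; j=3 S=79.8484 intr=31.5716 cont=31.0059 V=31.5716[EX]; j=4 S=104.1654 intr=7.2546 cont=10.3412 V=10.3412[hold]; j=5 S=135.8880 intr=0.0000 cont=0.0000 V=0.0000[hold]; j=6 S=177.2713 intr=0.0000 cont=0.0000 V=0.0000[hold]; j=7 S=231.2576 intr=0.0000 cont=0.0000 V=0.0000[hold]  S*(7)=79.8484
k=6: j=0 S=41.0792 intr=70.3408 cont=69.7751 V=70.3408[EX]; j=1 S=53.5895 intr=57.8305 cont=57.2648 V=57.8305[EX]; j=2 S=69.9097 intr=41.5103 cont=40.9446 V=41.5103[EX]; j=3 S=91.2000 intr=20.2200 cont=21.1467 V=21.1467[hold]; j=4 S=118.9741 intr=0.0000 cont=5.2889 V=5.2889[hold]; j=5 S=155.2064 intr=0.0000 cont=0.0000 V=0.0000[hold]; j=6 S=202.4730 intr=0.0000 cont=0.0000 V=0.0000[hold]  S*(6)=69.9097
k=5: j=0 S=46.9193 intr=64.5007 cont=63.9351 V=64.5007[EX]; j=1 S=61.2081 intr=50.2119 cont=49.6463 V=50.2119[EX]; j=2 S=79.8484 intr=31.5716 cont=31.4540 V=31.5716[EX]; j=3 S=104.1654 intr=7.2546 cont=13.3722 V=13.3722[hold]; j=4 S=135.8880 intr=0.0000 cont=2.7049 V=2.7049[hold]; j=5 S=177.2713 intr=0.0000 cont=0.0000 V=0.0000[hold]  S*(5)=79.8484
k=4: j=0 S=53.5895 intr=57.8305 cont=57.2648 V=57.8305[EX]; j=1 S=69.9097 intr=41.5103 cont=40.9446 V=41.5103[EX]; j=2 S=91.2000 intr=20.2200 cont=22.6121 V=22.6121[hold]; j=3 S=118.9741 intr=0.0000 cont=8.1468 V=8.1468[hold]; j=4 S=155.2064 intr=0.0000 cont=1.3834 V=1.3834[hold]  S*(4)=69.9097
k=3: j=0 S=61.2081 intr=50.2119 cont=49.6463 V=50.2119[EX]; j=1 S=79.8484 intr=31.5716 cont=32.1625 V=32.1625[hold]; j=2 S=104.1654 intr=7.2546 cont=15.5035 V=15.5035[hold]; j=3 S=135.8880 intr=0.0000 cont=4.8354 V=4.8354[hold]  S*(3)=61.2081
k=2: j=0 S=69.9097 intr=41.5103 cont=41.2303 V=41.5103[EX]; j=1 S=91.2000 intr=20.2200 cont=23.9448 V=23.9448[hold]; j=2 S=118.9741 intr=0.0000 cont=10.2669 V=10.2669[hold]  S*(2)=69.9097
k=1: j=0 S=79.8484 intr=31.5716 cont=32.8068 V=32.8068[hold]; j=1 S=104.1654 intr=7.2546 cont=17.2101 V=17.2101[hold]  S*(1)=-
k=0: j=0 S=91.2000 intr=20.2200 cont=25.0995 V=25.0995[hold]  S*(0)=-

price = 25.0995
boundary = - - 69.9097 61.2081 69.9097 79.8484 69.9097 79.8484
tree:
25.0995
32.8068 17.2101
41.5103 23.9448 10.2669
50.2119 32.1625 15.5035 4.8354
57.8305 41.5103 22.6121 8.1468 1.3834
64.5007 50.2119 31.5716 13.3722 2.7049 0.0000
70.3408 57.8305 41.5103 21.1467 5.2889 0.0000 0.0000
75.4539 64.5007 50.2119 31.5716 10.3412 0.0000 0.0000 0.0000
79.9306 70.3408 57.8305 41.5103 20.2200 0.0000 0.0000 0.0000 0.0000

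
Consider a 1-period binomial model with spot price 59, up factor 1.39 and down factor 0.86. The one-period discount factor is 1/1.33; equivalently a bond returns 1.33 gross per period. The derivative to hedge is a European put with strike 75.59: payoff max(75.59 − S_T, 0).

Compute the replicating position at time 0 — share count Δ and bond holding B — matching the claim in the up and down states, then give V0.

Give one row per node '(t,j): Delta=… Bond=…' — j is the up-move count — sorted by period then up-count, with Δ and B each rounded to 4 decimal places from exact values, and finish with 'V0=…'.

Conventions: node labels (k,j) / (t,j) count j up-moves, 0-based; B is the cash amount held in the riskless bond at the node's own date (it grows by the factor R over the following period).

The replicating-portfolio and risk-neutral prices coincide; use p* = (1.33−0.86)/(1.39−0.86) = 0.8868 for the latter.
Payoffs at expiry: V(1,0)=24.8500, V(1,1)=0.0000
  t=0,j=0: stock 59.0000 → up 82.0100 (V=0.0000), down 50.7400 (V=24.8500). Price 2.1152; hedge Δ=-0.7947, bond B=49.0020.
Sanity check at the root: Δ(0,0)·S0 + B(0,0) reproduces V0 = 2.1152.

(0,0): Delta=-0.7947 Bond=49.0020
V0=2.1152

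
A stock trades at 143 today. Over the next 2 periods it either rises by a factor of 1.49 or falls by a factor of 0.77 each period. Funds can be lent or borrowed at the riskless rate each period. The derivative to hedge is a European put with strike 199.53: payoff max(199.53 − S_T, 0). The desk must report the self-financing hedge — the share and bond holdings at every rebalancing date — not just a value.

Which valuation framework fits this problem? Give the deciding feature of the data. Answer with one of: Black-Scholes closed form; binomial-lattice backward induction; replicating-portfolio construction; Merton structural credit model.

framework: replicating-portfolio construction

Key observation: the task asks for the hedge itself — share and bond holdings at every node of the 2-period tree on spot 143 with factors 1.49/0.77 — which is exactly what the replicating-portfolio construction produces.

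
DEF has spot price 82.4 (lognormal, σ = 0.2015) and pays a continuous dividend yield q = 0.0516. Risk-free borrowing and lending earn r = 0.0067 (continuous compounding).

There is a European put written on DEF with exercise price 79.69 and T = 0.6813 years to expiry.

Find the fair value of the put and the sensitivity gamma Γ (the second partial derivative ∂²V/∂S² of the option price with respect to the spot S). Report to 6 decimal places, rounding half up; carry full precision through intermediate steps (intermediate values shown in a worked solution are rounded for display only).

σ√T = 0.2015·√0.6813 = 0.166320
d₁ = (ln(S/K) + (r−q+σ²/2)T) / (σ√T) = (ln(82.4/79.69) + (0.0067−0.0516+0.2015²/2)·0.6813) / 0.166320 = (0.033441 − 0.016759) / 0.166320 = 0.100301
d₂ = d₁ − σ√T = 0.100301 − 0.166320 = -0.066019
e^{−rT} = 0.995446
e^{−qT} = 0.965456
N(−d₁) = 0.460053,  N(−d₂) = 0.526318
Put price V = K·e^{−rT}·N(−d₂) − S·e^{−qT}·N(−d₁) = 41.751300 − 36.598811 = 5.152489
φ(d₁) = (1/√(2π))·e^{−d₁²/2} = 0.396941
Γ = e^{−qT}·φ(d₁) / (S·σ·√T) = 0.027963

price = 5.152489
Γ = 0.027963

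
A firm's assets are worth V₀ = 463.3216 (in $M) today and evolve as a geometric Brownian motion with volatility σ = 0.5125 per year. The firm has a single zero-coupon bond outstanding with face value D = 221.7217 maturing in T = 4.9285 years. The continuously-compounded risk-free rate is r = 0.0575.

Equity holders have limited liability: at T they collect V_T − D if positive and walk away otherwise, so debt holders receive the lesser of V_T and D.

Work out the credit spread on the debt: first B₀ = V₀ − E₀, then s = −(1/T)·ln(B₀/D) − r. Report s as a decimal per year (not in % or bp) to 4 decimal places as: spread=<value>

Equity is a call on the firm's assets struck at D = 221.7217:
d₁ = [ln(V₀/D) + (r + σ²/2)T] / (σ√T)
   = [ln(463.3216/221.7217) + (0.0575 + 0.5·0.5125²)·4.9285] / (0.5125·√4.9285)
   = [0.736998 + 0.930639] / 1.137762 = 1.465718
d₂ = d₁ − σ√T = 1.465718 − 1.137762 = 0.327957
N(d₁) = 0.928637,  N(d₂) = 0.628528,  e^(−rT) = 0.753227
E₀ = V₀·N(d₁) − D·e^(−rT)·N(d₂)
   = 463.3216·0.928637 − 221.7217·0.753227·0.628528 = 325.289412
B₀ = V₀ − E₀ = 463.3216 − 325.289412 = 138.032188
spread = −(1/T)·ln(B₀/D) − r = −(1/4.9285)·ln(138.032188/221.7217) − 0.0575 = 0.03866234

spread=0.0387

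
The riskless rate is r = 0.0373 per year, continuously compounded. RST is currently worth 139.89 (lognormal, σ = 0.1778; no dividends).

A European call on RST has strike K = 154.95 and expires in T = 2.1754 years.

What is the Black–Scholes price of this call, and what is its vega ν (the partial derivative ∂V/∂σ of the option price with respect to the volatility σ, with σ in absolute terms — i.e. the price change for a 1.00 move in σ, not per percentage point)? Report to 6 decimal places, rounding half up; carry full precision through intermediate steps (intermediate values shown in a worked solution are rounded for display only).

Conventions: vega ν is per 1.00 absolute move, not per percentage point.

σ√T = 0.1778·√2.1754 = 0.262241
d₁ = (ln(S/K) + (r+σ²/2)T) / (σ√T) = (ln(139.89/154.95) + (0.0373+0.1778²/2)·2.1754) / 0.262241 = (-0.102246 + 0.115528) / 0.262241 = 0.050647
d₂ = d₁ − σ√T = 0.050647 − 0.262241 = -0.211595
e^{−rT} = 0.922062
N(d₁) = 0.520196,  N(d₂) = 0.416212
Call price V = S·N(d₁) − K·e^{−rT}·N(d₂) = 72.770276 − 59.465626 = 13.304650
φ(d₁) = (1/√(2π))·e^{−d₁²/2} = 0.398431
ν = S·φ(d₁)·√T = 82.207095

price = 13.304650
ν = 82.207095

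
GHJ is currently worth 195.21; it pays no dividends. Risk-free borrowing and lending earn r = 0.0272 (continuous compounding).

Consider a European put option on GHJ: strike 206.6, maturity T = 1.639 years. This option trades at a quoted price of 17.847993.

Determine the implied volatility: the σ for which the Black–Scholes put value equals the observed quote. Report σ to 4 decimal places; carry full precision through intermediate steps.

sigma = 0.1661

At σ = 0.1661 the Black–Scholes value reproduces the quote:
σ√T = 0.1661·√1.639 = 0.212647
d₁ = (ln(S/K) + (r+σ²/2)T) / (σ√T) = (ln(195.21/206.6) + (0.0272+0.1661²/2)·1.639) / 0.212647 = (-0.056709 + 0.067190) / 0.212647 = 0.049291
d₂ = d₁ − σ√T = 0.049291 − 0.212647 = -0.163356
e^{−rT} = 0.956398
N(−d₁) = 0.480344,  N(−d₂) = 0.564881
V = K·e^{−rT}·N(−d₂) − S·N(−d₁) = 111.615914 − 93.767921 = 17.847993 (matching the quote); vega is positive throughout, so no other σ reproduces this price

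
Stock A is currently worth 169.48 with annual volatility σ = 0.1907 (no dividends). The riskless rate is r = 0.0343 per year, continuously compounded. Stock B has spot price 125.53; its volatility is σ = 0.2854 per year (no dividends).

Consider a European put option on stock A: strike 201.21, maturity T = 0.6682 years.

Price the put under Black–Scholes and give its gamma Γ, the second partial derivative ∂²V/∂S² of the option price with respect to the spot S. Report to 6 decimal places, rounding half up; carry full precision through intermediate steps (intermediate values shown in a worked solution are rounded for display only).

σ√T = 0.1907·√0.6682 = 0.155885
d₁ = (ln(S/K) + (r+σ²/2)T) / (σ√T) = (ln(169.48/201.21) + (0.0343+0.1907²/2)·0.6682) / 0.155885 = (-0.171614 + 0.035069) / 0.155885 = -0.875934
d₂ = d₁ − σ√T = -0.875934 − 0.155885 = -1.031819
e^{−rT} = 0.977341
N(−d₁) = 0.809467,  N(−d₂) = 0.848922
Put price V = K·e^{−rT}·N(−d₂) − S·N(−d₁) = 166.941164 − 137.188493 = 29.752671
φ(d₁) = (1/√(2π))·e^{−d₁²/2} = 0.271833
Γ = φ(d₁) / (S·σ·√T) = 0.010289

price = 29.752671
Γ = 0.010289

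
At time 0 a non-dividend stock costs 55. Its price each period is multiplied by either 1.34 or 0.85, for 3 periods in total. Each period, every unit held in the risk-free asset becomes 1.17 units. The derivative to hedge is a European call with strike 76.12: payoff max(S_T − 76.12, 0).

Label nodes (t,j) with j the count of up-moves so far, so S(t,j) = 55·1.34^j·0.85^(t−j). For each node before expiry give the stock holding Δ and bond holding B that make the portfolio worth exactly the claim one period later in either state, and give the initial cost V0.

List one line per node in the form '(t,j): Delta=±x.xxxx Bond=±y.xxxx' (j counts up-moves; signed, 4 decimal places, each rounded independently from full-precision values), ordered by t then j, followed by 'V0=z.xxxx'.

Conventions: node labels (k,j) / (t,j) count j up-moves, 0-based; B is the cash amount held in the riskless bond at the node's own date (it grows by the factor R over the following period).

(0,0): Delta=0.6555 Bond=-24.1099
(1,0): Delta=0.1906 Bond=-6.4752
(1,1): Delta=0.8122 Bond=-39.7545
(2,0): Delta=0.0000 Bond=0.0000
(2,1): Delta=0.2549 Bond=-11.6007
(2,2): Delta=1.0000 Bond=-65.0598
V0=11.9446

Under the risk-neutral measure, an up-move has probability p* = (R−d)/(u−d) = 0.6531 and values discount at R = 1.17.
Terminal payoffs: V(3,0)=0.0000, V(3,1)=0.0000, V(3,2)=7.8243, V(3,3)=56.2157
(2,0): S=39.7375. Δ = (V_up−V_dn)/(S_up−S_dn) = (0.0000−0.0000)/(53.2482−33.7769) = 0.0000. V = [p*·0.0000 + (1−p*)·0.0000]/1.17 = 0.0000. B = V − Δ·S = 0.0000.
(2,1): S=62.6450. Δ = (V_up−V_dn)/(S_up−S_dn) = (7.8243−0.0000)/(83.9443−53.2482) = 0.2549. V = [p*·7.8243 + (1−p*)·0.0000]/1.17 = 4.3673. B = V − Δ·S = -11.6007.
(2,2): S=98.7580. Δ = (V_up−V_dn)/(S_up−S_dn) = (56.2157−7.8243)/(132.3357−83.9443) = 1.0000. V = [p*·56.2157 + (1−p*)·7.8243]/1.17 = 33.6982. B = V − Δ·S = -65.0598.
(1,0): S=46.7500. Δ = (V_up−V_dn)/(S_up−S_dn) = (4.3673−0.0000)/(62.6450−39.7375) = 0.1906. V = [p*·4.3673 + (1−p*)·0.0000]/1.17 = 2.4377. B = V − Δ·S = -6.4752.
(1,1): S=73.7000. Δ = (V_up−V_dn)/(S_up−S_dn) = (33.6982−4.3673)/(98.7580−62.6450) = 0.8122. V = [p*·33.6982 + (1−p*)·4.3673]/1.17 = 20.1044. B = V − Δ·S = -39.7545.
(0,0): S=55.0000. Δ = (V_up−V_dn)/(S_up−S_dn) = (20.1044−2.4377)/(73.7000−46.7500) = 0.6555. V = [p*·20.1044 + (1−p*)·2.4377]/1.17 = 11.9446. B = V − Δ·S = -24.1099.
Sanity check at the root: Δ(0,0)·S0 + B(0,0) reproduces V0 = 11.9446.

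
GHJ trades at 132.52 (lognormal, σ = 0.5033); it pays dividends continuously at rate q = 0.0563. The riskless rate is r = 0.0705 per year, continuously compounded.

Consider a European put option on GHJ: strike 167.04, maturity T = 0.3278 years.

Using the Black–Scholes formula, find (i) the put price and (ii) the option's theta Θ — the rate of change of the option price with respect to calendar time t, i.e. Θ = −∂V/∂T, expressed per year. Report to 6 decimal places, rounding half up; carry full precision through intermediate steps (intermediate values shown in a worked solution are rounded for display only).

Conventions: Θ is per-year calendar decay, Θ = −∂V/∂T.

σ√T = 0.5033·√0.3278 = 0.288158
d₁ = (ln(S/K) + (r−q+σ²/2)T) / (σ√T) = (ln(132.52/167.04) + (0.0705−0.0563+0.5033²/2)·0.3278) / 0.288158 = (-0.231500 + 0.046172) / 0.288158 = -0.643144
d₂ = d₁ − σ√T = -0.643144 − 0.288158 = -0.931302
e^{−rT} = 0.977155
e^{−qT} = 0.981714
N(−d₁) = 0.739935,  N(−d₂) = 0.824151
Put price V = K·e^{−rT}·N(−d₂) − S·e^{−qT}·N(−d₁) = 134.521271 − 96.263086 = 38.258185
φ(d₁) = (1/√(2π))·e^{−d₁²/2} = 0.324407
Θ = −S·e^{−qT}·φ(d₁)·σ/(2√T) − q·S·e^{−qT}·N(−d₁) + r·K·e^{−rT}·N(−d₂) = −18.550240 − 5.419612 + 9.483750 = -14.486103

price = 38.258185
Θ = -14.486103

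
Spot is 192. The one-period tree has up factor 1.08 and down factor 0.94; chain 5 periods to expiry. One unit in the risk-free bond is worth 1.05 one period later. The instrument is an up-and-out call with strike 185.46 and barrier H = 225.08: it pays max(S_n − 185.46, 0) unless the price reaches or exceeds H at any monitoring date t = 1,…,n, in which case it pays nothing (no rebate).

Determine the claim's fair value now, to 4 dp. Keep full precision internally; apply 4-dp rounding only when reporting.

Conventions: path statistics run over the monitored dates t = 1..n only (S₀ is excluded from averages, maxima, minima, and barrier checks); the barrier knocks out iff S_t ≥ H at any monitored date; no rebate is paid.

price = 2.9843

Set p* = 0.7857 (from d < R < u); the path-dependent value is the discounted p*-expectation over all price paths.
Enumerate all 2^5 = 32 price paths (U = up ×1.08, D = down ×0.94); each path with k up-moves has probability p*^k·(1−p*)^(5−k).
DDDDD: M=180.4800, payoff=0.0000, prob=0.000452
UDDDD: M=207.3600, payoff=0.0000, prob=0.001657
DUDDD: M=194.9184, payoff=0.0000, prob=0.001657
UUDDD: M=223.9488, payoff=0.5483, prob=0.006074
DDUDD: M=183.2233, payoff=0.0000, prob=0.001657
UDUDD: M=210.5119, payoff=0.5483, prob=0.006074
DUUDD: M=210.5119, payoff=0.5483, prob=0.006074
UUUDD: M=241.8647, payoff=0.0000, prob=0.022273
DDDUD: M=180.4800, payoff=0.0000, prob=0.001657
UDDUD: M=207.3600, payoff=0.5483, prob=0.006074
DUDUD: M=197.8812, payoff=0.5483, prob=0.006074
UUDUD: M=227.3528, payoff=0.0000, prob=0.022273
DDUUD: M=197.8812, payoff=0.5483, prob=0.006074
UDUUD: M=227.3528, payoff=0.0000, prob=0.022273
DUUUD: M=227.3528, payoff=0.0000, prob=0.022273
UUUUD: M=261.2139, payoff=0.0000, prob=0.081668
DDDDU: M=180.4800, payoff=0.0000, prob=0.001657
UDDDU: M=207.3600, payoff=0.5483, prob=0.006074
DUDDU: M=194.9184, payoff=0.5483, prob=0.006074
UUDDU: M=223.9488, payoff=28.2517, prob=0.022273
DDUDU: M=186.0083, payoff=0.5483, prob=0.006074
UDUDU: M=213.7117, payoff=28.2517, prob=0.022273
DUUDU: M=213.7117, payoff=28.2517, prob=0.022273
UUUDU: M=245.5410, payoff=0.0000, prob=0.081668
DDDUU: M=186.0083, payoff=0.5483, prob=0.006074
UDDUU: M=213.7117, payoff=28.2517, prob=0.022273
DUDUU: M=213.7117, payoff=28.2517, prob=0.022273
UUDUU: M=245.5410, payoff=0.0000, prob=0.081668
DDUUU: M=213.7117, payoff=28.2517, prob=0.022273
UDUUU: M=245.5410, payoff=0.0000, prob=0.081668
DUUUU: M=245.5410, payoff=0.0000, prob=0.081668
UUUUU: M=282.1110, payoff=0.0000, prob=0.299449
Price = Σ prob·payoff / R^5 = 3.808815 / 1.276282 = 2.9843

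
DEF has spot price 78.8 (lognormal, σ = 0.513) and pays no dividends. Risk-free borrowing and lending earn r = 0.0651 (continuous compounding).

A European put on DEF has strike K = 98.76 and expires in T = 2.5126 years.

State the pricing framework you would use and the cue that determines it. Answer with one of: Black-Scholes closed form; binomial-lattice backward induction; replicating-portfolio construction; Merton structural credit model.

framework: Black-Scholes closed form

Key observation: with DEF following a GBM at constant σ and r, the European put struck at 98.76 prices in closed form — nothing here needs a stepwise model or a balance sheet.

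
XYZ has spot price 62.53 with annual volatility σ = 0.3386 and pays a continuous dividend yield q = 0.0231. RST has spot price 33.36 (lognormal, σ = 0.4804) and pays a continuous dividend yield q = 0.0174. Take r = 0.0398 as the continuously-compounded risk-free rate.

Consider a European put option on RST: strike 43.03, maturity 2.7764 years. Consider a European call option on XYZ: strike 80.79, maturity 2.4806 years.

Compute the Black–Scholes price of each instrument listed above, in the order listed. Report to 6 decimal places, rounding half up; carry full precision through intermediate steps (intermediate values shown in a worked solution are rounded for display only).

[RST put K=43.03]
σ√T = 0.4804·√2.7764 = 0.800468
d₁ = (ln(S/K) + (r−q+σ²/2)T) / (σ√T) = (ln(33.36/43.03) + (0.0398−0.0174+0.4804²/2)·2.7764) / 0.800468 = (-0.254540 + 0.382566) / 0.800468 = 0.159939
d₂ = d₁ − σ√T = 0.159939 − 0.800468 = -0.640529
e^{−rT} = 0.895386
e^{−qT} = 0.952839
N(−d₁) = 0.436465,  N(−d₂) = 0.739086
price = K·e^{−rT}·N(−d₂) − S·e^{−qT}·N(−d₁) = 28.475823 − 13.873773 = 14.602050
[XYZ call K=80.79]
σ√T = 0.3386·√2.4806 = 0.533292
d₁ = (ln(S/K) + (r−q+σ²/2)T) / (σ√T) = (ln(62.53/80.79) + (0.0398−0.0231+0.3386²/2)·2.4806) / 0.533292 = (-0.256207 + 0.183626) / 0.533292 = -0.136099
d₂ = d₁ − σ√T = -0.136099 − 0.533292 = -0.669391
e^{−rT} = 0.905989
e^{−qT} = 0.944309
N(d₁) = 0.445872,  N(d₂) = 0.251623
price = S·e^{−qT}·N(d₁) − K·e^{−rT}·N(d₂) = 26.327668 − 18.417516 = 7.910152

price(RST put K=43.03) = 14.602050
price(XYZ call K=80.79) = 7.910152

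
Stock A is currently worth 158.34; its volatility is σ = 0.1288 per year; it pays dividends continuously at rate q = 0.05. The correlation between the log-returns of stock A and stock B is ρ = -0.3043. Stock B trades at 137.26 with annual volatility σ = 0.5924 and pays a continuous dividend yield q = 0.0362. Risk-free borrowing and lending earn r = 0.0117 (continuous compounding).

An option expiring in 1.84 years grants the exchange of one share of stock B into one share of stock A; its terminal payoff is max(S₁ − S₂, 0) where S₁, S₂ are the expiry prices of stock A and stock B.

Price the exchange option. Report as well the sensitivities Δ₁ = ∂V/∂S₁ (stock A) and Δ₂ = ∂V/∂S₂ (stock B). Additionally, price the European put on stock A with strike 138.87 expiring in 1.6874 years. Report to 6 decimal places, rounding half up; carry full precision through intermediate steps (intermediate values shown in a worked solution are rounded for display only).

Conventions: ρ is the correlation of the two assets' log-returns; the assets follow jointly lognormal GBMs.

exchange price = 54.426433
Δ1 = 0.653061
Δ2 = -0.356836
price(stock A put K=138.87) = 5.434824

σ_eff = √(σ₁² + σ₂² − 2ρσ₁σ₂) = √(0.1288² + 0.5924² − 2·-0.3043·0.1288·0.5924) = 0.643400
d₁ = (ln(S₁/S₂) + (q₂ − q₁ + σ_eff²/2)T) / (σ_eff√T) = (ln(158.34/137.26) + (0.0362 − 0.05 + 0.206982)·1.84) / 0.872751 = 0.570979
d₂ = d₁ − σ_eff√T = 0.570979 − 0.872751 = -0.301771
N(d₁) = 0.715993,  N(d₂) = 0.381413
V = S₁·e^{−q₁T}·N(d₁) − S₂·e^{−q₂T}·N(d₂) = 103.405687 − 48.979254 = 54.426433
Δ₁ = e^{−q₁T}·N(d₁) = 0.653061;  Δ₂ = −e^{−q₂T}·N(d₂) = -0.356836
[vanilla: stock A put K=138.87]
σ√T = 0.1288·√1.6874 = 0.167311
d₁ = (ln(S/K) + (r−q+σ²/2)T) / (σ√T) = (ln(158.34/138.87) + (0.0117−0.05+0.1288²/2)·1.6874) / 0.167311 = (0.131206 − 0.050631) / 0.167311 = 0.481591
d₂ = d₁ − σ√T = 0.481591 − 0.167311 = 0.314279
e^{−rT} = 0.980451
e^{−qT} = 0.919091
N(−d₁) = 0.315048,  N(−d₂) = 0.376654
price = K·e^{−rT}·N(−d₂) − S·e^{−qT}·N(−d₁) = 51.283472 − 45.848647 = 5.434824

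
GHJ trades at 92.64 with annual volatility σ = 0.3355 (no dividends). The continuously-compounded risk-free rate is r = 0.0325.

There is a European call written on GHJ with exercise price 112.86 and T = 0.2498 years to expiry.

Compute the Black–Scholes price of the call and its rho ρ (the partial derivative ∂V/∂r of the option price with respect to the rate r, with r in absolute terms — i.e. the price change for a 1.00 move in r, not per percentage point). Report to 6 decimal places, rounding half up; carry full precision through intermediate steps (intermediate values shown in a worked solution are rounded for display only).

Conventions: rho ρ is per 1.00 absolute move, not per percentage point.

σ√T = 0.3355·√0.2498 = 0.167683
d₁ = (ln(S/K) + (r+σ²/2)T) / (σ√T) = (ln(92.64/112.86) + (0.0325+0.3355²/2)·0.2498) / 0.167683 = (-0.197427 + 0.022177) / 0.167683 = -1.045126
d₂ = d₁ − σ√T = -1.045126 − 0.167683 = -1.212809
e^{−rT} = 0.991914
N(d₁) = 0.147982,  N(d₂) = 0.112601
Call price V = S·N(d₁) − K·e^{−rT}·N(d₂) = 13.709077 − 12.605436 = 1.103641
ρ = K·T·e^{−rT}·N(d₂) = 3.148838

price = 1.103641
ρ = 3.148838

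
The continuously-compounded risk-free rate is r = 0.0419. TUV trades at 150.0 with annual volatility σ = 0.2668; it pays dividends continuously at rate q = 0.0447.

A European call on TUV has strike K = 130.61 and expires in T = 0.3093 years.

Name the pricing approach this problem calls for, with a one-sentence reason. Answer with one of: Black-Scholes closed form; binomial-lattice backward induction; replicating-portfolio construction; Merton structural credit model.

Key observation: the instrument is a plain European call (strike 130.61) on a lognormal asset; the exact continuous-time formula applies directly.

framework: Black-Scholes closed form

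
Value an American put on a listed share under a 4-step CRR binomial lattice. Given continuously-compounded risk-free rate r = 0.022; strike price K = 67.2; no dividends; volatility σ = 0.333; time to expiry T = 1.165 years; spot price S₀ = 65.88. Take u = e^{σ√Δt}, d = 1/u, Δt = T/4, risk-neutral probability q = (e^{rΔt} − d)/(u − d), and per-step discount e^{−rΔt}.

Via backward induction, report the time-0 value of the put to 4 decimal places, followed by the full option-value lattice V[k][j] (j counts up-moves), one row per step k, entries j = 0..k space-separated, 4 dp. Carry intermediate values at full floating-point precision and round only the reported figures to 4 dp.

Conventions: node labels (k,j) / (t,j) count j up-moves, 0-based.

Δt=0.29125, u=1.19687, d=0.83551, q=0.47298, disc=e^(-rΔt)=0.99361
k=4 terminal: V=max(K-S,0) → 35.0958 21.2106 1.3200 0.0000 0.0000
k=3: j=0 S=38.4246 intr=28.7754 cont=28.3462 V=28.7754[EX]; j=1 S=55.0434 intr=12.1566 cont=11.7273 V=12.1566[EX]; j=2 S=78.8500 intr=0.0000 cont=0.6912 V=0.6912[hold]; j=3 S=112.9529 intr=0.0000 cont=0.0000 V=0.0000[hold]
k=2: j=0 S=45.9894 intr=21.2106 cont=20.7814 V=21.2106[EX]; j=1 S=65.8800 intr=1.3200 cont=6.6907 V=6.6907[hold]; j=2 S=94.3734 intr=0.0000 cont=0.3620 V=0.3620[hold]
k=1: j=0 S=55.0434 intr=12.1566 cont=14.2513 V=14.2513[hold]; j=1 S=78.8500 intr=0.0000 cont=3.6737 V=3.6737[hold]
k=0: j=0 S=65.8800 intr=1.3200 cont=9.1892 V=9.1892[hold]

price = 9.1892
tree:
9.1892
14.2513 3.6737
21.2106 6.6907 0.3620
28.7754 12.1566 0.6912 0.0000
35.0958 21.2106 1.3200 0.0000 0.0000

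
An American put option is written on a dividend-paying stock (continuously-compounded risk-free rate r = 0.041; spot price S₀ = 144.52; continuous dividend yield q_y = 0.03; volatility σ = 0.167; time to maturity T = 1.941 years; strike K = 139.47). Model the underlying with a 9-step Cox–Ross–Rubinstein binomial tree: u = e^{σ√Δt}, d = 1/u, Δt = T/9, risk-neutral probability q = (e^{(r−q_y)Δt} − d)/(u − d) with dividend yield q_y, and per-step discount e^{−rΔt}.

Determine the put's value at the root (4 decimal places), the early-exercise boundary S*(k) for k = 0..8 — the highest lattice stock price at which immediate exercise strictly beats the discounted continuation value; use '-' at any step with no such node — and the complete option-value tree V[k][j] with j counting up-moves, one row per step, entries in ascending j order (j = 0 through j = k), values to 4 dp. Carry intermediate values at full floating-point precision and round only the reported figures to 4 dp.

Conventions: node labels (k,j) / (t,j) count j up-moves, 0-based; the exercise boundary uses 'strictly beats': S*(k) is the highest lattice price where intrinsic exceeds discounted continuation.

Δt=0.21567, u=1.08064, d=0.92538, q=0.49592, disc=e^(-rΔt)=0.99120
k=9 terminal: V=max(K-S,0) → 67.5592 55.4937 41.4036 24.9495 5.7346 0.0000 0.0000 0.0000 0.0000 0.0000
k=8: j=0 S=77.7097 intr=61.7603 cont=61.0336 V=61.7603[EX]; j=1 S=90.7483 intr=48.7217 cont=48.0791 V=48.7217[EX]; j=2 S=105.9746 intr=33.4954 cont=32.9511 V=33.4954[EX]; j=3 S=123.7556 intr=15.7144 cont=15.2847 V=15.7144[EX]; j=4 S=144.5200 intr=0.0000 cont=2.8653 V=2.8653[hold]; j=5 S=168.7684 intr=0.0000 cont=0.0000 V=0.0000[hold]; j=6 S=197.0853 intr=0.0000 cont=0.0000 V=0.0000[hold]; j=7 S=230.1534 intr=0.0000 cont=0.0000 V=0.0000[hold]; j=8 S=268.7698 intr=0.0000 cont=0.0000 V=0.0000[hold]  S*(8)=123.7556
k=7: j=0 S=83.9763 intr=55.4937 cont=54.8074 V=55.4937[EX]; j=1 S=98.0664 intr=41.4036 cont=40.8083 V=41.4036[EX]; j=2 S=114.5205 intr=24.9495 cont=24.4602 V=24.9495[EX]; j=3 S=133.7354 intr=5.7346 cont=9.2600 V=9.2600[hold]; j=4 S=156.1743 intr=0.0000 cont=1.4316 V=1.4316[hold]; j=5 S=182.3781 intr=0.0000 cont=0.0000 V=0.0000[hold]; j=6 S=212.9785 intr=0.0000 cont=0.0000 V=0.0000[hold]; j=7 S=248.7133 intr=0.0000 cont=0.0000 V=0.0000[hold]  S*(7)=114.5205
k=6: j=0 S=90.7483 intr=48.7217 cont=48.0791 V=48.7217[EX]; j=1 S=105.9746 intr=33.4954 cont=32.9511 V=33.4954[EX]; j=2 S=123.7556 intr=15.7144 cont=17.0177 V=17.0177[hold]; j=3 S=144.5200 intr=0.0000 cont=5.3304 V=5.3304[hold]; j=4 S=168.7684 intr=0.0000 cont=0.7153 V=0.7153[hold]; j=5 S=197.0853 intr=0.0000 cont=0.0000 V=0.0000[hold]; j=6 S=230.1534 intr=0.0000 cont=0.0000 V=0.0000[hold]  S*(6)=105.9746
k=5: j=0 S=98.0664 intr=41.4036 cont=40.8083 V=41.4036[EX]; j=1 S=114.5205 intr=24.9495 cont=25.1009 V=25.1009[hold]; j=2 S=133.7354 intr=5.7346 cont=11.1230 V=11.1230[hold]; j=3 S=156.1743 intr=0.0000 cont=3.0149 V=3.0149[hold]; j=4 S=182.3781 intr=0.0000 cont=0.3574 V=0.3574[hold]; j=5 S=212.9785 intr=0.0000 cont=0.0000 V=0.0000[hold]  S*(5)=98.0664
k=4: j=0 S=105.9746 intr=33.4954 cont=33.0255 V=33.4954[EX]; j=1 S=123.7556 intr=15.7144 cont=18.0090 V=18.0090[hold]; j=2 S=144.5200 intr=0.0000 cont=7.0395 V=7.0395[hold]; j=3 S=168.7684 intr=0.0000 cont=1.6821 V=1.6821[hold]; j=4 S=197.0853 intr=0.0000 cont=0.1786 V=0.1786[hold]  S*(4)=105.9746
k=3: j=0 S=114.5205 intr=24.9495 cont=25.5882 V=25.5882[hold]; j=1 S=133.7354 intr=5.7346 cont=12.4584 V=12.4584[hold]; j=2 S=156.1743 intr=0.0000 cont=4.3441 V=4.3441[hold]; j=3 S=182.3781 intr=0.0000 cont=0.9282 V=0.9282[hold]  S*(3)=-
k=2: j=0 S=123.7556 intr=15.7144 cont=18.9089 V=18.9089[hold]; j=1 S=144.5200 intr=0.0000 cont=8.3601 V=8.3601[hold]; j=2 S=168.7684 intr=0.0000 cont=2.6268 V=2.6268[hold]  S*(2)=-
k=1: j=0 S=133.7354 intr=5.7346 cont=13.5572 V=13.5572[hold]; j=1 S=156.1743 intr=0.0000 cont=5.4683 V=5.4683[hold]  S*(1)=-
k=0: j=0 S=144.5200 intr=0.0000 cont=9.4617 V=9.4617[hold]  S*(0)=-

price = 9.4617
boundary = - - - - 105.9746 98.0664 105.9746 114.5205 123.7556
tree:
9.4617
13.5572 5.4683
18.9089 8.3601 2.6268
25.5882 12.4584 4.3441 0.9282
33.4954 18.0090 7.0395 1.6821 0.1786
41.4036 25.1009 11.1230 3.0149 0.3574 0.0000
48.7217 33.4954 17.0177 5.3304 0.7153 0.0000 0.0000
55.4937 41.4036 24.9495 9.2600 1.4316 0.0000 0.0000 0.0000
61.7603 48.7217 33.4954 15.7144 2.8653 0.0000 0.0000 0.0000 0.0000
67.5592 55.4937 41.4036 24.9495 5.7346 0.0000 0.0000 0.0000 0.0000 0.0000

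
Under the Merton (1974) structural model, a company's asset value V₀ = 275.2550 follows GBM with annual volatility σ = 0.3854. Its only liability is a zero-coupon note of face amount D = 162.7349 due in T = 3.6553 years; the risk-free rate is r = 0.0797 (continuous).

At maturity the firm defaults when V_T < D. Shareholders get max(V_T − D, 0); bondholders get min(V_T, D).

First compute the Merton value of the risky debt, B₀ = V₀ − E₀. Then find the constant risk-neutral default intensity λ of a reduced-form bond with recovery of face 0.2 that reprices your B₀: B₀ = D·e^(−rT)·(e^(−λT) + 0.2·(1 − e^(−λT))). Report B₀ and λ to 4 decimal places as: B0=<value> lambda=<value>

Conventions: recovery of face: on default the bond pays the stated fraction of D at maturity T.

Apply the equity-as-call identities (strike 162.7349, horizon 3.6553 years):
d₁ = [ln(V₀/D) + (r + σ²/2)T] / (σ√T)
   = [ln(275.2550/162.7349) + (0.0797 + 0.5·0.3854²)·3.6553] / (0.3854·√3.6553)
   = [0.525575 + 0.562794] / 0.736840 = 1.477077
d₂ = d₁ − σ√T = 1.477077 − 0.736840 = 0.740237
N(d₁) = 0.930172,  N(d₂) = 0.770422,  e^(−rT) = 0.747271
E₀ = V₀·N(d₁) − D·e^(−rT)·N(d₂)
   = 275.2550·0.930172 − 162.7349·0.747271·0.770422 = 162.345886
B₀ = V₀ − E₀ = 275.2550 − 162.345886 = 112.909114
e^(−λT) = (B₀·e^(rT)/D − 0.2)/(1 − 0.2) = (112.9091·1.338203/162.7349 − 0.2)/0.8 = 0.91059353
λ = −ln(0.91059353)/3.6553 = 0.025623

B0=112.9091 lambda=0.0256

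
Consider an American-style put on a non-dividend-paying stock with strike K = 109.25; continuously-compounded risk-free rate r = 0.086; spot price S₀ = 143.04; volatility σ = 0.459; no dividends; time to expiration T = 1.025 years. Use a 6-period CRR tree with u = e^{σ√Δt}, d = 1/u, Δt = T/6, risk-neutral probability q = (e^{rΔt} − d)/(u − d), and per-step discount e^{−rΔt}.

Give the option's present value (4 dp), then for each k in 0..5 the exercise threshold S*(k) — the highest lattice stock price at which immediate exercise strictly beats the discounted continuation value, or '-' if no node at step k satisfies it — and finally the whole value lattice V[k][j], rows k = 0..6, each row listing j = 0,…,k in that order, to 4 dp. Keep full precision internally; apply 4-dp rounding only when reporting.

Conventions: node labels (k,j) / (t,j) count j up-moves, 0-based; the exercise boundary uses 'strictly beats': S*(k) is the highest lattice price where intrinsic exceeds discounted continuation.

params: Δt=0.17083 u=1.20890 d=0.82720 q=0.49149 e^(-rΔt)=0.98542
t_6 payoffs: 63.4245 42.2784 11.3745 0.0000 0.0000 0.0000 0.0000
t_5: node(5,0) S=55.3986 payoff=53.8514 vs cont=52.2580 → 53.8514 [stop]  node(5,1) S=80.9622 payoff=28.2878 vs cont=26.6944 → 28.2878 [stop]  node(5,2) S=118.3221 payoff=0.0000 vs cont=5.6997 → 5.6997 [wait]  node(5,3) S=172.9216 payoff=0.0000 vs cont=0.0000 → 0.0000 [wait]  node(5,4) S=252.7159 payoff=0.0000 vs cont=0.0000 → 0.0000 [wait]  node(5,5) S=369.3311 payoff=0.0000 vs cont=0.0000 → 0.0000 [wait]  ⇒ S*(5)=80.9622
t_4: node(4,0) S=66.9716 payoff=42.2784 vs cont=40.6850 → 42.2784 [stop]  node(4,1) S=97.8755 payoff=11.3745 vs cont=16.9354 → 16.9354 [wait]  node(4,2) S=143.0400 payoff=0.0000 vs cont=2.8561 → 2.8561 [wait]  node(4,3) S=209.0455 payoff=0.0000 vs cont=0.0000 → 0.0000 [wait]  node(4,4) S=305.5091 payoff=0.0000 vs cont=0.0000 → 0.0000 [wait]  ⇒ S*(4)=66.9716
t_3: node(3,0) S=80.9622 payoff=28.2878 vs cont=29.3877 → 29.3877 [wait]  node(3,1) S=118.3221 payoff=0.0000 vs cont=9.8695 → 9.8695 [wait]  node(3,2) S=172.9216 payoff=0.0000 vs cont=1.4312 → 1.4312 [wait]  node(3,3) S=252.7159 payoff=0.0000 vs cont=0.0000 → 0.0000 [wait]  ⇒ S*(3)=-
t_2: node(2,0) S=97.8755 payoff=11.3745 vs cont=19.5061 → 19.5061 [wait]  node(2,1) S=143.0400 payoff=0.0000 vs cont=5.6387 → 5.6387 [wait]  node(2,2) S=209.0455 payoff=0.0000 vs cont=0.7172 → 0.7172 [wait]  ⇒ S*(2)=-
t_1: node(1,0) S=118.3221 payoff=0.0000 vs cont=12.5054 → 12.5054 [wait]  node(1,1) S=172.9216 payoff=0.0000 vs cont=3.1729 → 3.1729 [wait]  ⇒ S*(1)=-
t_0: node(0,0) S=143.0400 payoff=0.0000 vs cont=7.8031 → 7.8031 [wait]  ⇒ S*(0)=-

price = 7.8031
boundary = - - - - 66.9716 80.9622
tree:
7.8031
12.5054 3.1729
19.5061 5.6387 0.7172
29.3877 9.8695 1.4312 0.0000
42.2784 16.9354 2.8561 0.0000 0.0000
53.8514 28.2878 5.6997 0.0000 0.0000 0.0000
63.4245 42.2784 11.3745 0.0000 0.0000 0.0000 0.0000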